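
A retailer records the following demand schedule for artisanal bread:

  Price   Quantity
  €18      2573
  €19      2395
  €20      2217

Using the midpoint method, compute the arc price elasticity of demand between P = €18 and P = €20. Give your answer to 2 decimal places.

At P = 18, Q = 2573; at P = 20, Q = 2217.
ΔQ = -356, ΔP = 2. Midpoints: P̄ = 19.00, Q̄ = 2395.0.
ε = (ΔQ/ΔP)(P̄/Q̄) = (-356/2)(19.00/2395.0).

-1.41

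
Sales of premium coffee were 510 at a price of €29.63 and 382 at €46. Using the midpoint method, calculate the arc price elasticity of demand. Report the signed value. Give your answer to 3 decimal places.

-0.663

ΔQ = 382 − 510 = -128; ΔP = 46 − 29.63 = 16.37.
Midpoints: P̄ = 37.81, Q̄ = 446.0.
ε = (ΔQ/ΔP)(P̄/Q̄) = (-128/16.37)(37.81/446.0).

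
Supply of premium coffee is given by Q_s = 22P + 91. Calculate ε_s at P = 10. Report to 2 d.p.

At P = 10, Q_s = 311.
dQ_s/dP = 22.
ε_s = (dQ_s/dP)(P/Q_s) = (22)(10/311).

0.71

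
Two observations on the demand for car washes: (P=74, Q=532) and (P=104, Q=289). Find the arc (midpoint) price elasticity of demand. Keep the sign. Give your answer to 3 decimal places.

-1.756

ΔQ = 289 − 532 = -243; ΔP = 104 − 74 = 30.
Midpoints: P̄ = 89.00, Q̄ = 410.5.
ε = (ΔQ/ΔP)(P̄/Q̄) = (-243/30)(89.00/410.5).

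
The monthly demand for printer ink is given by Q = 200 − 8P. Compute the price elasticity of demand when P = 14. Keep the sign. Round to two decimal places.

At P = 14, Q = 88.
dQ/dP = −8.
ε = (dQ/dP)(P/Q) = (-8)(14/88).

-1.27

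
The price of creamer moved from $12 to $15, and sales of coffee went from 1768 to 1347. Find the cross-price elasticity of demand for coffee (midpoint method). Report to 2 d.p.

ΔQ_x = 1347 − 1768 = -421; ΔP_y = 15 − 12 = 3.
Midpoints: P̄_y = 13.50, Q̄_x = 1557.5.
ε_xy = (ΔQ_x/ΔP_y)(P̄_y/Q̄_x) = (-421/3)(13.50/1557.5).

-1.22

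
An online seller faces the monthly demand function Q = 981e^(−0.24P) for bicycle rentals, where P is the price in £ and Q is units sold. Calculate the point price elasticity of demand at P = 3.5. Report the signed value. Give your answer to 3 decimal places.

At P = 3.5, Q = 423.508.
dQ/dP = −0.24·981e^(−0.24P) = −0.24Q = -101.642.
ε = (dQ/dP)(P/Q) = (-101.642)(3.5/423.508).
|ε| < 1, so demand is inelastic at this price.

-0.840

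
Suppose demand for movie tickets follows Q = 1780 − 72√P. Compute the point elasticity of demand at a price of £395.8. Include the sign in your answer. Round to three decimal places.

At P = 395.8, Q = 347.580.
dQ/dP = −72/(2√P) = -1.810.
ε = (dQ/dP)(P/Q) = (-1.810)(395.8/347.580).
|ε| > 1, so demand is elastic at this price.

-2.061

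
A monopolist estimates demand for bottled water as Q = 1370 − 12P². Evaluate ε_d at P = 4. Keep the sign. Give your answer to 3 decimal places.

At P = 4, Q = 1178.
dQ/dP = −24P = -96.
ε = (dQ/dP)(P/Q) = (-96)(4/1178).

-0.326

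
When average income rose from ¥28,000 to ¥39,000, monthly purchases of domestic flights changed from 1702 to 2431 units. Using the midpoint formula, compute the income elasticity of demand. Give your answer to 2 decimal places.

ΔQ = 729, ΔI = 11000. Midpoints: Ī = 33,500, Q̄ = 2066.5.
ε_I = (ΔQ/ΔI)(Ī/Q̄) = (729/11000)(33500/2066.5).

1.07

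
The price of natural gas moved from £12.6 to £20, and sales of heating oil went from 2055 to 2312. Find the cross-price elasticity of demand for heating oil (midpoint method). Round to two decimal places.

0.26

ΔQ_x = 2312 − 2055 = 257; ΔP_y = 20 − 12.6 = 7.4.
Midpoints: P̄_y = 16.30, Q̄_x = 2183.5.
ε_xy = (ΔQ_x/ΔP_y)(P̄_y/Q̄_x) = (257/7.4)(16.30/2183.5).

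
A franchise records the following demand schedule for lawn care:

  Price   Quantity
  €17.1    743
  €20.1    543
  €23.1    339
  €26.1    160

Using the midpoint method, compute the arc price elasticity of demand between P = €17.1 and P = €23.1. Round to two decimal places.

-2.50

At P = 17.1, Q = 743; at P = 23.1, Q = 339.
ΔQ = -404, ΔP = 6.0. Midpoints: P̄ = 20.10, Q̄ = 541.0.
ε = (ΔQ/ΔP)(P̄/Q̄) = (-404/6.0)(20.10/541.0).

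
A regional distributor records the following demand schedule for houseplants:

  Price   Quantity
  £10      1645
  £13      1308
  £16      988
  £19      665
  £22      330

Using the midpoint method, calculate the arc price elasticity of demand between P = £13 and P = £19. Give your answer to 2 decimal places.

-1.74

At P = 13, Q = 1308; at P = 19, Q = 665.
ΔQ = -643, ΔP = 6. Midpoints: P̄ = 16.00, Q̄ = 986.5.
ε = (ΔQ/ΔP)(P̄/Q̄) = (-643/6)(16.00/986.5).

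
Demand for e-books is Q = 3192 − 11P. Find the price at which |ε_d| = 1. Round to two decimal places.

145.09

For linear demand Q = a − bP, ε = −bP/(a − bP). |ε| = 1 when bP = a − bP, i.e. P = a/(2b).
P = 3192/(2·11) = 3192/22 = 145.0909.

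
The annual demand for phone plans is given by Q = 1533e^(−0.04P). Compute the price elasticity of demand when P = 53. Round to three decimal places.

At P = 53, Q = 184.008.
dQ/dP = −0.04·1533e^(−0.04P) = −0.04Q = -7.360.
ε = (dQ/dP)(P/Q) = (-7.360)(53/184.008).

-2.120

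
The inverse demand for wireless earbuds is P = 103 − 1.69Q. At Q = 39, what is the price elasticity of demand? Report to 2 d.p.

-0.56

At Q = 39, P = 103 − 1.69(39) = 37.09.
dP/dQ = −1.69, so dQ/dP = 1/(−1.69) = -0.592.
ε = (dQ/dP)(P/Q) = (-0.592)(37.09/39).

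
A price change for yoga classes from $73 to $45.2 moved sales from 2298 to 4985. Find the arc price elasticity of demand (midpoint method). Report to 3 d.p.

ΔQ = 4985 − 2298 = 2687; ΔP = 45.2 − 73 = -27.8.
Midpoints: P̄ = 59.10, Q̄ = 3641.5.
ε = (ΔQ/ΔP)(P̄/Q̄) = (2687/-27.8)(59.10/3641.5).

-1.569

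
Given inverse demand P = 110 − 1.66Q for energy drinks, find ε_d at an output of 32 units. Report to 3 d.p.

-1.071

At Q = 32, P = 110 − 1.66(32) = 56.88.
dP/dQ = −1.66, so dQ/dP = 1/(−1.66) = -0.602.
ε = (dQ/dP)(P/Q) = (-0.602)(56.88/32).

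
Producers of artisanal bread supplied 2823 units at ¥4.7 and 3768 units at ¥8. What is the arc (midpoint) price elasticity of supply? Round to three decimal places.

ΔQ = 3768 − 2823 = 945; ΔP = 8 − 4.7 = 3.3.
Midpoints: P̄ = 6.35, Q̄ = 3295.5.
ε_s = (ΔQ/ΔP)(P̄/Q̄) = (945/3.3)(6.35/3295.5).

0.552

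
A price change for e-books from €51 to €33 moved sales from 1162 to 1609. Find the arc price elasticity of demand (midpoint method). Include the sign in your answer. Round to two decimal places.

ΔQ = 1609 − 1162 = 447; ΔP = 33 − 51 = -18.
Midpoints: P̄ = 42.00, Q̄ = 1385.5.
ε = (ΔQ/ΔP)(P̄/Q̄) = (447/-18)(42.00/1385.5).

-0.75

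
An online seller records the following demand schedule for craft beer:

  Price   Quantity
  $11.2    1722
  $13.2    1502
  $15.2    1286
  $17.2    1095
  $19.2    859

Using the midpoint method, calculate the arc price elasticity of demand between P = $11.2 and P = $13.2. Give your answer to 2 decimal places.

-0.83

At P = 11.2, Q = 1722; at P = 13.2, Q = 1502.
ΔQ = -220, ΔP = 2.0. Midpoints: P̄ = 12.20, Q̄ = 1612.0.
ε = (ΔQ/ΔP)(P̄/Q̄) = (-220/2.0)(12.20/1612.0).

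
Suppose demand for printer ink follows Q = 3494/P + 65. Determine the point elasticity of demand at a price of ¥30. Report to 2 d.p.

-0.64

At P = 30, Q = 181.467.
dQ/dP = −3494/P² = -3.882.
ε = (dQ/dP)(P/Q) = (-3.882)(30/181.467).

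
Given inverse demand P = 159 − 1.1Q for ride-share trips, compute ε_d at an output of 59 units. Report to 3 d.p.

At Q = 59, P = 159 − 1.1(59) = 94.10.
dP/dQ = −1.1, so dQ/dP = 1/(−1.1) = -0.909.
ε = (dQ/dP)(P/Q) = (-0.909)(94.10/59).

-1.450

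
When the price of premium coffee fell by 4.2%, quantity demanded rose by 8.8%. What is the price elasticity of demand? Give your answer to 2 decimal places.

ε = %ΔQ / %ΔP = (8.8)/(-4.2) = -2.095.

-2.10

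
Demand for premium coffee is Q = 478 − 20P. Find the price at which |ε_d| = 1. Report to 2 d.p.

For linear demand Q = a − bP, ε = −bP/(a − bP). |ε| = 1 when bP = a − bP, i.e. P = a/(2b).
P = 478/(2·20) = 478/40 = 11.9500.

11.95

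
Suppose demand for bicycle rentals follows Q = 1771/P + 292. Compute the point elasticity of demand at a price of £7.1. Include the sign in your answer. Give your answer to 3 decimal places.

-0.461

At P = 7.1, Q = 541.437.
dQ/dP = −1771/P² = -35.132.
ε = (dQ/dP)(P/Q) = (-35.132)(7.1/541.437).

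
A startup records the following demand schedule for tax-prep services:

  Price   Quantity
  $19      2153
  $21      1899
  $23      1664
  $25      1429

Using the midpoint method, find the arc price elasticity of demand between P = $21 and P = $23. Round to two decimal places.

At P = 21, Q = 1899; at P = 23, Q = 1664.
ΔQ = -235, ΔP = 2. Midpoints: P̄ = 22.00, Q̄ = 1781.5.
ε = (ΔQ/ΔP)(P̄/Q̄) = (-235/2)(22.00/1781.5).

-1.45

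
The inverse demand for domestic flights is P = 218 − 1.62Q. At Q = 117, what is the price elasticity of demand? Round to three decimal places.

At Q = 117, P = 218 − 1.62(117) = 28.46.
dP/dQ = −1.62, so dQ/dP = 1/(−1.62) = -0.617.
ε = (dQ/dP)(P/Q) = (-0.617)(28.46/117).

-0.150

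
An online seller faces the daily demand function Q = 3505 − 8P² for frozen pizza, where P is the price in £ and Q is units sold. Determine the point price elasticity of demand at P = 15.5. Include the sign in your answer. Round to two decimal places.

At P = 15.5, Q = 1583.
dQ/dP = −16P = -248.
ε = (dQ/dP)(P/Q) = (-248)(15.5/1583).

-2.43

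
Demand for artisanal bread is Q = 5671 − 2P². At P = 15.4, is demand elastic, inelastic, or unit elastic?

Q = 5196.680, dQ/dP = -61.600.
ε = (dQ/dP)(P/Q) ≈ -0.183.
|ε| = 0.18 < 1.

inelastic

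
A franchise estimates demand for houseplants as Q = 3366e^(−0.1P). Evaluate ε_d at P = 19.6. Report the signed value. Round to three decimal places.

At P = 19.6, Q = 474.129.
dQ/dP = −0.1·3366e^(−0.1P) = −0.1Q = -47.413.
ε = (dQ/dP)(P/Q) = (-47.413)(19.6/474.129).
|ε| > 1, so demand is elastic at this price.

-1.960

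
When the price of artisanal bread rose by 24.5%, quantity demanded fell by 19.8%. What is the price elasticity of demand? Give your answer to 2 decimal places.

ε = %ΔQ / %ΔP = (-19.8)/(24.5) = -0.808.

-0.81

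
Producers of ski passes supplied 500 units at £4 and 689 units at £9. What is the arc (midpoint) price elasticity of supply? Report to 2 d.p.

ΔQ = 689 − 500 = 189; ΔP = 9 − 4 = 5.
Midpoints: P̄ = 6.50, Q̄ = 594.5.
ε_s = (ΔQ/ΔP)(P̄/Q̄) = (189/5)(6.50/594.5).

0.41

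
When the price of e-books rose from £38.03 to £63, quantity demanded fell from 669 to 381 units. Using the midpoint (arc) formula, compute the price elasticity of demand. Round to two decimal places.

-1.11

ΔQ = 381 − 669 = -288; ΔP = 63 − 38.03 = 24.97.
Midpoints: P̄ = 50.52, Q̄ = 525.0.
ε = (ΔQ/ΔP)(P̄/Q̄) = (-288/24.97)(50.52/525.0).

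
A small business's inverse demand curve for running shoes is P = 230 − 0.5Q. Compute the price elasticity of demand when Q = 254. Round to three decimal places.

At Q = 254, P = 230 − 0.5(254) = 103.00.
dP/dQ = −0.5, so dQ/dP = 1/(−0.5) = -2.000.
ε = (dQ/dP)(P/Q) = (-2.000)(103.00/254).

-0.811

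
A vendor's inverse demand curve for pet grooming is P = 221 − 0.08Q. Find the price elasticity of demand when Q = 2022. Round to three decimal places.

-0.366

At Q = 2022, P = 221 − 0.08(2022) = 59.24.
dP/dQ = −0.08, so dQ/dP = 1/(−0.08) = -12.500.
ε = (dQ/dP)(P/Q) = (-12.500)(59.24/2022).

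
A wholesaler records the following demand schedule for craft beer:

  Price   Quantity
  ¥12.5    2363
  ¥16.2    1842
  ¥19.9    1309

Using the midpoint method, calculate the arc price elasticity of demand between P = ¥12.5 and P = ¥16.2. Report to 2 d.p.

-0.96

At P = 12.5, Q = 2363; at P = 16.2, Q = 1842.
ΔQ = -521, ΔP = 3.7. Midpoints: P̄ = 14.35, Q̄ = 2102.5.
ε = (ΔQ/ΔP)(P̄/Q̄) = (-521/3.7)(14.35/2102.5).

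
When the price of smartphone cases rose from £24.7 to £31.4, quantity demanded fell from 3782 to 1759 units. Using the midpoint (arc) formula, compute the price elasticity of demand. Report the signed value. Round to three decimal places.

ΔQ = 1759 − 3782 = -2023; ΔP = 31.4 − 24.7 = 6.7.
Midpoints: P̄ = 28.05, Q̄ = 2770.5.
ε = (ΔQ/ΔP)(P̄/Q̄) = (-2023/6.7)(28.05/2770.5).

-3.057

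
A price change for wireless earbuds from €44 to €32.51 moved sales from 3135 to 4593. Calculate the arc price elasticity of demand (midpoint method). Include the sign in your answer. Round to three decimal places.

-1.256

ΔQ = 4593 − 3135 = 1458; ΔP = 32.51 − 44 = -11.49.
Midpoints: P̄ = 38.25, Q̄ = 3864.0.
ε = (ΔQ/ΔP)(P̄/Q̄) = (1458/-11.49)(38.25/3864.0).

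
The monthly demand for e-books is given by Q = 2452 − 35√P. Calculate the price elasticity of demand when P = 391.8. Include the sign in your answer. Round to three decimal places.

-0.197

At P = 391.8, Q = 1759.212.
dQ/dP = −35/(2√P) = -0.884.
ε = (dQ/dP)(P/Q) = (-0.884)(391.8/1759.212).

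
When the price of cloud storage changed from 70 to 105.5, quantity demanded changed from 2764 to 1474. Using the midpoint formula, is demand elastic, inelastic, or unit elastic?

elastic

Arc ε ≈ -1.505.
|ε| = 1.50 > 1.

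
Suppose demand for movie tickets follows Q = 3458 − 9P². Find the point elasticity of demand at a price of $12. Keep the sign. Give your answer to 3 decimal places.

At P = 12, Q = 2162.
dQ/dP = −18P = -216.
ε = (dQ/dP)(P/Q) = (-216)(12/2162).

-1.199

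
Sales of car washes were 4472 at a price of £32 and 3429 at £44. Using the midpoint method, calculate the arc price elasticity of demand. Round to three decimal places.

ΔQ = 3429 − 4472 = -1043; ΔP = 44 − 32 = 12.
Midpoints: P̄ = 38.00, Q̄ = 3950.5.
ε = (ΔQ/ΔP)(P̄/Q̄) = (-1043/12)(38.00/3950.5).

-0.836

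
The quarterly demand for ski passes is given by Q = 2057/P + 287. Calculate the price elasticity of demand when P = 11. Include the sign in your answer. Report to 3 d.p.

At P = 11, Q = 474.
dQ/dP = −2057/P² = -17.
ε = (dQ/dP)(P/Q) = (-17)(11/474).

-0.395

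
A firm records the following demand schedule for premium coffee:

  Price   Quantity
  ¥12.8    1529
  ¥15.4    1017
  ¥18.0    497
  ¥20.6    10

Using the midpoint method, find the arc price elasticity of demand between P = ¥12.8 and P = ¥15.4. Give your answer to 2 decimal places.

-2.18

At P = 12.8, Q = 1529; at P = 15.4, Q = 1017.
ΔQ = -512, ΔP = 2.6. Midpoints: P̄ = 14.10, Q̄ = 1273.0.
ε = (ΔQ/ΔP)(P̄/Q̄) = (-512/2.6)(14.10/1273.0).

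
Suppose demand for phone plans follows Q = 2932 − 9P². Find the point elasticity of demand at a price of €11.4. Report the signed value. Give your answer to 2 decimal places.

-1.33

At P = 11.4, Q = 1762.360.
dQ/dP = −18P = -205.200.
ε = (dQ/dP)(P/Q) = (-205.200)(11.4/1762.360).
|ε| > 1, so demand is elastic at this price.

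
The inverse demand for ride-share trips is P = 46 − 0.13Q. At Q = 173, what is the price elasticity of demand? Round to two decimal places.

-1.05

At Q = 173, P = 46 − 0.13(173) = 23.51.
dP/dQ = −0.13, so dQ/dP = 1/(−0.13) = -7.692.
ε = (dQ/dP)(P/Q) = (-7.692)(23.51/173).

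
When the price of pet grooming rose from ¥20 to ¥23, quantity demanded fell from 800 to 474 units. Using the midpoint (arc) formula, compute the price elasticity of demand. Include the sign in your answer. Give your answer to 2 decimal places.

ΔQ = 474 − 800 = -326; ΔP = 23 − 20 = 3.
Midpoints: P̄ = 21.50, Q̄ = 637.0.
ε = (ΔQ/ΔP)(P̄/Q̄) = (-326/3)(21.50/637.0).

-3.67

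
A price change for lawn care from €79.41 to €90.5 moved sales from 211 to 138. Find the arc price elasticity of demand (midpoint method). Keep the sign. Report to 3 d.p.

-3.205

ΔQ = 138 − 211 = -73; ΔP = 90.5 − 79.41 = 11.09.
Midpoints: P̄ = 84.95, Q̄ = 174.5.
ε = (ΔQ/ΔP)(P̄/Q̄) = (-73/11.09)(84.95/174.5).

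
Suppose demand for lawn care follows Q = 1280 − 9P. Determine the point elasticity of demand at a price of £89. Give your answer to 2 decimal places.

-1.67

At P = 89, Q = 479.
dQ/dP = −9.
ε = (dQ/dP)(P/Q) = (-9)(89/479).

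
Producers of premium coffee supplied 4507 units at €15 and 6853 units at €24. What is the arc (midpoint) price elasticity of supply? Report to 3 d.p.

0.895

ΔQ = 6853 − 4507 = 2346; ΔP = 24 − 15 = 9.
Midpoints: P̄ = 19.50, Q̄ = 5680.0.
ε_s = (ΔQ/ΔP)(P̄/Q̄) = (2346/9)(19.50/5680.0).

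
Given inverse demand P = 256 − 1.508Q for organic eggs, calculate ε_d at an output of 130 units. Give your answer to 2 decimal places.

-0.31

At Q = 130, P = 256 − 1.508(130) = 59.96.
dP/dQ = −1.508, so dQ/dP = 1/(−1.508) = -0.663.
ε = (dQ/dP)(P/Q) = (-0.663)(59.96/130).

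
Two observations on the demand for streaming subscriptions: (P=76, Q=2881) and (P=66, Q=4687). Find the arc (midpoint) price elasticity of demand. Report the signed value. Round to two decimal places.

-3.39

ΔQ = 4687 − 2881 = 1806; ΔP = 66 − 76 = -10.
Midpoints: P̄ = 71.00, Q̄ = 3784.0.
ε = (ΔQ/ΔP)(P̄/Q̄) = (1806/-10)(71.00/3784.0).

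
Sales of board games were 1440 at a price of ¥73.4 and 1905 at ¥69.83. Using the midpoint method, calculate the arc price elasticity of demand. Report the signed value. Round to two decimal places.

ΔQ = 1905 − 1440 = 465; ΔP = 69.83 − 73.4 = -3.57.
Midpoints: P̄ = 71.62, Q̄ = 1672.5.
ε = (ΔQ/ΔP)(P̄/Q̄) = (465/-3.57)(71.62/1672.5).

-5.58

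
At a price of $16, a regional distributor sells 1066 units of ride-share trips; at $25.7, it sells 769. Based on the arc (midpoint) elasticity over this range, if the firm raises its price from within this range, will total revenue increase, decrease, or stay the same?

Arc ε = (-297/9.7)(20.85/917.5) ≈ -0.696.
|ε| = 0.70 < 1, so demand is inelastic. A price rise therefore raises total revenue.

increase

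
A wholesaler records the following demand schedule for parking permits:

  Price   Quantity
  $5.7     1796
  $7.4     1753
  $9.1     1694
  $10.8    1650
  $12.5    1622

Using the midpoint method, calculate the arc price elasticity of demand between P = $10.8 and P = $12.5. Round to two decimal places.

-0.12

At P = 10.8, Q = 1650; at P = 12.5, Q = 1622.
ΔQ = -28, ΔP = 1.7. Midpoints: P̄ = 11.65, Q̄ = 1636.0.
ε = (ΔQ/ΔP)(P̄/Q̄) = (-28/1.7)(11.65/1636.0).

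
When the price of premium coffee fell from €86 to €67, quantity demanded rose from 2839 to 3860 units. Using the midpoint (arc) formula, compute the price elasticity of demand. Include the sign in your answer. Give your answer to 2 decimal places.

ΔQ = 3860 − 2839 = 1021; ΔP = 67 − 86 = -19.
Midpoints: P̄ = 76.50, Q̄ = 3349.5.
ε = (ΔQ/ΔP)(P̄/Q̄) = (1021/-19)(76.50/3349.5).

-1.23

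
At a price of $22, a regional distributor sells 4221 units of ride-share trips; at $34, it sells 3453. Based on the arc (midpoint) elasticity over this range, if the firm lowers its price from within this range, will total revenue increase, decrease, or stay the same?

decrease

Arc ε = (-768/12)(28.00/3837.0) ≈ -0.467.
|ε| = 0.47 < 1, so demand is inelastic. A price cut therefore reduces total revenue.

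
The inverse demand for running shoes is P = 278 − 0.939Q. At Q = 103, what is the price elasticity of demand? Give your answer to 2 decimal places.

At Q = 103, P = 278 − 0.939(103) = 181.28.
dP/dQ = −0.939, so dQ/dP = 1/(−0.939) = -1.065.
ε = (dQ/dP)(P/Q) = (-1.065)(181.28/103).

-1.87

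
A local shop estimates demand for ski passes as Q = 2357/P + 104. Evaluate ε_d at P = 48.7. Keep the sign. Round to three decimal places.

At P = 48.7, Q = 152.398.
dQ/dP = −2357/P² = -0.994.
ε = (dQ/dP)(P/Q) = (-0.994)(48.7/152.398).

-0.318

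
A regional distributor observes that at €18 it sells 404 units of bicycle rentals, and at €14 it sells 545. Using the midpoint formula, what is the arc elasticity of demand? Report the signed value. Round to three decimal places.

-1.189

ΔQ = 545 − 404 = 141; ΔP = 14 − 18 = -4.
Midpoints: P̄ = 16.00, Q̄ = 474.5.
ε = (ΔQ/ΔP)(P̄/Q̄) = (141/-4)(16.00/474.5).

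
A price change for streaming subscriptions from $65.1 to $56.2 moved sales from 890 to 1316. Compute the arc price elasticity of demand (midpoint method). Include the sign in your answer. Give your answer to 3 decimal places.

ΔQ = 1316 − 890 = 426; ΔP = 56.2 − 65.1 = -8.9.
Midpoints: P̄ = 60.65, Q̄ = 1103.0.
ε = (ΔQ/ΔP)(P̄/Q̄) = (426/-8.9)(60.65/1103.0).

-2.632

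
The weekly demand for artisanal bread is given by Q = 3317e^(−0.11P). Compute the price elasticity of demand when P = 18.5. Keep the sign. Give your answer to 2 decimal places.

At P = 18.5, Q = 433.467.
dQ/dP = −0.11·3317e^(−0.11P) = −0.11Q = -47.681.
ε = (dQ/dP)(P/Q) = (-47.681)(18.5/433.467).

-2.04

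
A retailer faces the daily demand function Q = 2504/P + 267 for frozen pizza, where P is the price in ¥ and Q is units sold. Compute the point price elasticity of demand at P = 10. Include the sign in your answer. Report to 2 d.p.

-0.48

At P = 10, Q = 517.400.
dQ/dP = −2504/P² = -25.040.
ε = (dQ/dP)(P/Q) = (-25.040)(10/517.400).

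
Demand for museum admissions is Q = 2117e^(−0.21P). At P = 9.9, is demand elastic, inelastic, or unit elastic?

elastic

Q = 264.742, dQ/dP = -55.596.
ε = (dQ/dP)(P/Q) ≈ -2.079.
|ε| = 2.08 > 1.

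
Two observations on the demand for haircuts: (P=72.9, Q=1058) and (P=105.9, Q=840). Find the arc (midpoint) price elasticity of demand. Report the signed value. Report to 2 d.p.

ΔQ = 840 − 1058 = -218; ΔP = 105.9 − 72.9 = 33.
Midpoints: P̄ = 89.40, Q̄ = 949.0.
ε = (ΔQ/ΔP)(P̄/Q̄) = (-218/33)(89.40/949.0).

-0.62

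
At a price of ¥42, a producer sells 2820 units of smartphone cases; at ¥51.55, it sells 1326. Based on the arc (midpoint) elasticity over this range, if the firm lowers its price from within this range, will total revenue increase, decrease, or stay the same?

increase

Arc ε = (-1494/9.55)(46.77/2073.0) ≈ -3.530.
|ε| = 3.53 > 1, so demand is elastic. A price cut therefore raises total revenue.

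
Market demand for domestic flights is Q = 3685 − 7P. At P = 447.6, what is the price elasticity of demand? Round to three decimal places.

-5.678

At P = 447.6, Q = 551.800.
dQ/dP = −7.
ε = (dQ/dP)(P/Q) = (-7)(447.6/551.800).
|ε| > 1, so demand is elastic at this price.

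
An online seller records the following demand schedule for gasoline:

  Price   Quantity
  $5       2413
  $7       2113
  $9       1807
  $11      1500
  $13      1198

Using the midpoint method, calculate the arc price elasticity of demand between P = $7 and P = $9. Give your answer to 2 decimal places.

At P = 7, Q = 2113; at P = 9, Q = 1807.
ΔQ = -306, ΔP = 2. Midpoints: P̄ = 8.00, Q̄ = 1960.0.
ε = (ΔQ/ΔP)(P̄/Q̄) = (-306/2)(8.00/1960.0).

-0.62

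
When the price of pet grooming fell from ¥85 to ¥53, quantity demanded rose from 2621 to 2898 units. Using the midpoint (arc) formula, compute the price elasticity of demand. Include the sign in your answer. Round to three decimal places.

-0.216

ΔQ = 2898 − 2621 = 277; ΔP = 53 − 85 = -32.
Midpoints: P̄ = 69.00, Q̄ = 2759.5.
ε = (ΔQ/ΔP)(P̄/Q̄) = (277/-32)(69.00/2759.5).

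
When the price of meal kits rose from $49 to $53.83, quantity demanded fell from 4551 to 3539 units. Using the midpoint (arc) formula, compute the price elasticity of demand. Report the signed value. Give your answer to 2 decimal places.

-2.66

ΔQ = 3539 − 4551 = -1012; ΔP = 53.83 − 49 = 4.83.
Midpoints: P̄ = 51.41, Q̄ = 4045.0.
ε = (ΔQ/ΔP)(P̄/Q̄) = (-1012/4.83)(51.41/4045.0).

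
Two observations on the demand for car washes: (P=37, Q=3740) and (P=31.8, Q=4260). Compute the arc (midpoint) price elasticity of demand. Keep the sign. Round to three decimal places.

-0.860

ΔQ = 4260 − 3740 = 520; ΔP = 31.8 − 37 = -5.2.
Midpoints: P̄ = 34.40, Q̄ = 4000.0.
ε = (ΔQ/ΔP)(P̄/Q̄) = (520/-5.2)(34.40/4000.0).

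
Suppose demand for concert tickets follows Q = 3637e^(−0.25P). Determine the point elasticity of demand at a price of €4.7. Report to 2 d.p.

At P = 4.7, Q = 1123.175.
dQ/dP = −0.25·3637e^(−0.25P) = −0.25Q = -280.794.
ε = (dQ/dP)(P/Q) = (-280.794)(4.7/1123.175).
|ε| > 1, so demand is elastic at this price.

-1.18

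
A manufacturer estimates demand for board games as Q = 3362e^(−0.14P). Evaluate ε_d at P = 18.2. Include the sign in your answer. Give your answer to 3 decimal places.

-2.548

At P = 18.2, Q = 263.036.
dQ/dP = −0.14·3362e^(−0.14P) = −0.14Q = -36.825.
ε = (dQ/dP)(P/Q) = (-36.825)(18.2/263.036).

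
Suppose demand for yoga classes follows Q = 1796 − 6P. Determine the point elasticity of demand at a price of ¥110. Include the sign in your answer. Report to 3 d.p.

-0.581

At P = 110, Q = 1136.
dQ/dP = −6.
ε = (dQ/dP)(P/Q) = (-6)(110/1136).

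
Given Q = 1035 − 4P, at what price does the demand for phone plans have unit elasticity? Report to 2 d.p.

129.38

For linear demand Q = a − bP, ε = −bP/(a − bP). |ε| = 1 when bP = a − bP, i.e. P = a/(2b).
P = 1035/(2·4) = 1035/8 = 129.3750.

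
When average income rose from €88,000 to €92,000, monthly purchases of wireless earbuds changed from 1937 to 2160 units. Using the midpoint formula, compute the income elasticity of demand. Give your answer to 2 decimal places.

ΔQ = 223, ΔI = 4000. Midpoints: Ī = 90,000, Q̄ = 2048.5.
ε_I = (ΔQ/ΔI)(Ī/Q̄) = (223/4000)(90000/2048.5).
ε_I > 0, so the good is normal.

2.45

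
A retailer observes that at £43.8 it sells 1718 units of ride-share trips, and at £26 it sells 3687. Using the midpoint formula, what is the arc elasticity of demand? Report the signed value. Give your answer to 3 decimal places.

ΔQ = 3687 − 1718 = 1969; ΔP = 26 − 43.8 = -17.8.
Midpoints: P̄ = 34.90, Q̄ = 2702.5.
ε = (ΔQ/ΔP)(P̄/Q̄) = (1969/-17.8)(34.90/2702.5).

-1.429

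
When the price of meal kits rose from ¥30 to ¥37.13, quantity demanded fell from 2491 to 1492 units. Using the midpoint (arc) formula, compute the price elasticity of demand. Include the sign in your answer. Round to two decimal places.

-2.36

ΔQ = 1492 − 2491 = -999; ΔP = 37.13 − 30 = 7.13.
Midpoints: P̄ = 33.56, Q̄ = 1991.5.
ε = (ΔQ/ΔP)(P̄/Q̄) = (-999/7.13)(33.56/1991.5).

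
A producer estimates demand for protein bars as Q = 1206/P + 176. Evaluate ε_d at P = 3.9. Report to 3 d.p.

At P = 3.9, Q = 485.231.
dQ/dP = −1206/P² = -79.290.
ε = (dQ/dP)(P/Q) = (-79.290)(3.9/485.231).

-0.637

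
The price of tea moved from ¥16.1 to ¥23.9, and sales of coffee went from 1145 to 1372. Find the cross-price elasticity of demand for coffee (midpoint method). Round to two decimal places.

ΔQ_x = 1372 − 1145 = 227; ΔP_y = 23.9 − 16.1 = 7.8.
Midpoints: P̄_y = 20.00, Q̄_x = 1258.5.
ε_xy = (ΔQ_x/ΔP_y)(P̄_y/Q̄_x) = (227/7.8)(20.00/1258.5).

0.46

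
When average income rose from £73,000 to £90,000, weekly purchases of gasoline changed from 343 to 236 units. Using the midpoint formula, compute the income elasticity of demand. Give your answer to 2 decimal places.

ΔQ = -107, ΔI = 17000. Midpoints: Ī = 81,500, Q̄ = 289.5.
ε_I = (ΔQ/ΔI)(Ī/Q̄) = (-107/17000)(81500/289.5).

-1.77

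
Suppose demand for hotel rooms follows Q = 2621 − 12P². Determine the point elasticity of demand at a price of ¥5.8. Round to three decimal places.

-0.364

At P = 5.8, Q = 2217.320.
dQ/dP = −24P = -139.200.
ε = (dQ/dP)(P/Q) = (-139.200)(5.8/2217.320).
|ε| < 1, so demand is inelastic at this price.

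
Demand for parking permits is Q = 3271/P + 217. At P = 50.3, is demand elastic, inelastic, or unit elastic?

inelastic

Q = 282.030, dQ/dP = -1.293.
ε = (dQ/dP)(P/Q) ≈ -0.231.
|ε| = 0.23 < 1.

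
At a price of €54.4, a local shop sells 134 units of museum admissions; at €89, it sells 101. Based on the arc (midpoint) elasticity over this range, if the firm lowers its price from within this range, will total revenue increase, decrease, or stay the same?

Arc ε = (-33/34.6)(71.70/117.5) ≈ -0.582.
|ε| = 0.58 < 1, so demand is inelastic. A price cut therefore reduces total revenue.

decrease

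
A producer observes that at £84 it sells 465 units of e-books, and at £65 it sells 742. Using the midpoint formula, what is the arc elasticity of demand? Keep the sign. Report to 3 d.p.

-1.800

ΔQ = 742 − 465 = 277; ΔP = 65 − 84 = -19.
Midpoints: P̄ = 74.50, Q̄ = 603.5.
ε = (ΔQ/ΔP)(P̄/Q̄) = (277/-19)(74.50/603.5).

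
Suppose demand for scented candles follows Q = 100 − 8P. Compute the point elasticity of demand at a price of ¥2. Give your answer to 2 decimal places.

-0.19

At P = 2, Q = 84.
dQ/dP = −8.
ε = (dQ/dP)(P/Q) = (-8)(2/84).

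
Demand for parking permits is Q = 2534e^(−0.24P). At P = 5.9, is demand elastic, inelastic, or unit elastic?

elastic

Q = 614.958, dQ/dP = -147.590.
ε = (dQ/dP)(P/Q) ≈ -1.416.
|ε| = 1.42 > 1.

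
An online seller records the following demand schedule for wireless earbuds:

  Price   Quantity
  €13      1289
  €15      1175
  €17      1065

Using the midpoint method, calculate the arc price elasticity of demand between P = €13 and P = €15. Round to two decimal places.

-0.65

At P = 13, Q = 1289; at P = 15, Q = 1175.
ΔQ = -114, ΔP = 2. Midpoints: P̄ = 14.00, Q̄ = 1232.0.
ε = (ΔQ/ΔP)(P̄/Q̄) = (-114/2)(14.00/1232.0).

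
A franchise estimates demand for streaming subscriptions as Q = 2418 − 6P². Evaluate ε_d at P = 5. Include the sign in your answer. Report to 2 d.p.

At P = 5, Q = 2268.
dQ/dP = −12P = -60.
ε = (dQ/dP)(P/Q) = (-60)(5/2268).

-0.13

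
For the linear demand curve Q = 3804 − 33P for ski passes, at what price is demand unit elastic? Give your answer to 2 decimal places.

For linear demand Q = a − bP, ε = −bP/(a − bP). |ε| = 1 when bP = a − bP, i.e. P = a/(2b).
P = 3804/(2·33) = 3804/66 = 57.6364.

57.64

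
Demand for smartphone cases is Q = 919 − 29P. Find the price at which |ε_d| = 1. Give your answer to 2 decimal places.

15.84

For linear demand Q = a − bP, ε = −bP/(a − bP). |ε| = 1 when bP = a − bP, i.e. P = a/(2b).
P = 919/(2·29) = 919/58 = 15.8448.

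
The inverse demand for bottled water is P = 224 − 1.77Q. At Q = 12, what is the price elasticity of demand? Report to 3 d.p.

-9.546

At Q = 12, P = 224 − 1.77(12) = 202.76.
dP/dQ = −1.77, so dQ/dP = 1/(−1.77) = -0.565.
ε = (dQ/dP)(P/Q) = (-0.565)(202.76/12).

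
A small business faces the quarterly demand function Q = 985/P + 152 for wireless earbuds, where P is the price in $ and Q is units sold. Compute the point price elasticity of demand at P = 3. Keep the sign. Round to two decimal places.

-0.68

At P = 3, Q = 480.333.
dQ/dP = −985/P² = -109.444.
ε = (dQ/dP)(P/Q) = (-109.444)(3/480.333).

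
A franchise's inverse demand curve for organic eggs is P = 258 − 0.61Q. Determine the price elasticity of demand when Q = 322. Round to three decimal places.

At Q = 322, P = 258 − 0.61(322) = 61.58.
dP/dQ = −0.61, so dQ/dP = 1/(−0.61) = -1.639.
ε = (dQ/dP)(P/Q) = (-1.639)(61.58/322).

-0.314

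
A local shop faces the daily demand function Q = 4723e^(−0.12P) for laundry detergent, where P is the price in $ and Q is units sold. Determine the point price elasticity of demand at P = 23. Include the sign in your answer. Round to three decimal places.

-2.760

At P = 23, Q = 298.927.
dQ/dP = −0.12·4723e^(−0.12P) = −0.12Q = -35.871.
ε = (dQ/dP)(P/Q) = (-35.871)(23/298.927).
|ε| > 1, so demand is elastic at this price.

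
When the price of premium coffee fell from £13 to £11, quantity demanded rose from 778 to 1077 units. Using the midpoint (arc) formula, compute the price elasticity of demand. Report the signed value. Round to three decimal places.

-1.934

ΔQ = 1077 − 778 = 299; ΔP = 11 − 13 = -2.
Midpoints: P̄ = 12.00, Q̄ = 927.5.
ε = (ΔQ/ΔP)(P̄/Q̄) = (299/-2)(12.00/927.5).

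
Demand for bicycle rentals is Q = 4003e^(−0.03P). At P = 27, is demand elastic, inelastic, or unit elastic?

Q = 1780.767, dQ/dP = -53.423.
ε = (dQ/dP)(P/Q) ≈ -0.810.
|ε| = 0.81 < 1.

inelastic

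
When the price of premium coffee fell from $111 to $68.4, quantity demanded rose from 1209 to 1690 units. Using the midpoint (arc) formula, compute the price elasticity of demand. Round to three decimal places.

-0.699

ΔQ = 1690 − 1209 = 481; ΔP = 68.4 − 111 = -42.6.
Midpoints: P̄ = 89.70, Q̄ = 1449.5.
ε = (ΔQ/ΔP)(P̄/Q̄) = (481/-42.6)(89.70/1449.5).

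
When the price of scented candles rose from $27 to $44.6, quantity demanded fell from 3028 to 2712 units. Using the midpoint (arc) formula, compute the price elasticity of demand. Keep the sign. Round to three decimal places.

ΔQ = 2712 − 3028 = -316; ΔP = 44.6 − 27 = 17.6.
Midpoints: P̄ = 35.80, Q̄ = 2870.0.
ε = (ΔQ/ΔP)(P̄/Q̄) = (-316/17.6)(35.80/2870.0).

-0.224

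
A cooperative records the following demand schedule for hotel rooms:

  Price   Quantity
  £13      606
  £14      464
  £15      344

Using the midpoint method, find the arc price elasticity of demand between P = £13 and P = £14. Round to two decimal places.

At P = 13, Q = 606; at P = 14, Q = 464.
ΔQ = -142, ΔP = 1. Midpoints: P̄ = 13.50, Q̄ = 535.0.
ε = (ΔQ/ΔP)(P̄/Q̄) = (-142/1)(13.50/535.0).

-3.58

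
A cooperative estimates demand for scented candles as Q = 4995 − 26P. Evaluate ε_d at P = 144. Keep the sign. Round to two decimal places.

At P = 144, Q = 1251.
dQ/dP = −26.
ε = (dQ/dP)(P/Q) = (-26)(144/1251).

-2.99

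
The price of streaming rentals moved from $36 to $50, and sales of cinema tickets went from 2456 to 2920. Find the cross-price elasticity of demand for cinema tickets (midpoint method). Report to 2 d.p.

0.53

ΔQ_x = 2920 − 2456 = 464; ΔP_y = 50 − 36 = 14.
Midpoints: P̄_y = 43.00, Q̄_x = 2688.0.
ε_xy = (ΔQ_x/ΔP_y)(P̄_y/Q̄_x) = (464/14)(43.00/2688.0).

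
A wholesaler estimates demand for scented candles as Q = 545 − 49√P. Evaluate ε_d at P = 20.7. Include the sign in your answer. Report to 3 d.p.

-0.346

At P = 20.7, Q = 322.063.
dQ/dP = −49/(2√P) = -5.385.
ε = (dQ/dP)(P/Q) = (-5.385)(20.7/322.063).
|ε| < 1, so demand is inelastic at this price.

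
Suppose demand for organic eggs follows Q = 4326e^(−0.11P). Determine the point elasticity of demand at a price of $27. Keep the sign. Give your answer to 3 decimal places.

At P = 27, Q = 221.938.
dQ/dP = −0.11·4326e^(−0.11P) = −0.11Q = -24.413.
ε = (dQ/dP)(P/Q) = (-24.413)(27/221.938).

-2.970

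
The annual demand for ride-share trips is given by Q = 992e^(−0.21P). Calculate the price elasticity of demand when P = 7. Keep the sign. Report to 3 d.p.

-1.470

At P = 7, Q = 228.086.
dQ/dP = −0.21·992e^(−0.21P) = −0.21Q = -47.898.
ε = (dQ/dP)(P/Q) = (-47.898)(7/228.086).
|ε| > 1, so demand is elastic at this price.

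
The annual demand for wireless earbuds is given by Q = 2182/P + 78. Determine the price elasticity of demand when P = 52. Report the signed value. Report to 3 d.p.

-0.350

At P = 52, Q = 119.962.
dQ/dP = −2182/P² = -0.807.
ε = (dQ/dP)(P/Q) = (-0.807)(52/119.962).
|ε| < 1, so demand is inelastic at this price.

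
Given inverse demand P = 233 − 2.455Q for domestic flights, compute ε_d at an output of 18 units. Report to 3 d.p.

At Q = 18, P = 233 − 2.455(18) = 188.81.
dP/dQ = −2.455, so dQ/dP = 1/(−2.455) = -0.407.
ε = (dQ/dP)(P/Q) = (-0.407)(188.81/18).

-4.273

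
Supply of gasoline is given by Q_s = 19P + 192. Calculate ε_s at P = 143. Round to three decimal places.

0.934

At P = 143, Q_s = 2909.
dQ_s/dP = 19.
ε_s = (dQ_s/dP)(P/Q_s) = (19)(143/2909).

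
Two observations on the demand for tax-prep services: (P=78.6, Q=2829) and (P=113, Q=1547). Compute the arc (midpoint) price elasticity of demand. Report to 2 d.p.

-1.63

ΔQ = 1547 − 2829 = -1282; ΔP = 113 − 78.6 = 34.4.
Midpoints: P̄ = 95.80, Q̄ = 2188.0.
ε = (ΔQ/ΔP)(P̄/Q̄) = (-1282/34.4)(95.80/2188.0).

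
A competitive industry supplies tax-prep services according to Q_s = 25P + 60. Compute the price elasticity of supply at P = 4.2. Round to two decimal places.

At P = 4.2, Q_s = 165.
dQ_s/dP = 25.
ε_s = (dQ_s/dP)(P/Q_s) = (25)(4.2/165).

0.64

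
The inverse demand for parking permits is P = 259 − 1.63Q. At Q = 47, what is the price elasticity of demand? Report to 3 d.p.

-2.381

At Q = 47, P = 259 − 1.63(47) = 182.39.
dP/dQ = −1.63, so dQ/dP = 1/(−1.63) = -0.613.
ε = (dQ/dP)(P/Q) = (-0.613)(182.39/47).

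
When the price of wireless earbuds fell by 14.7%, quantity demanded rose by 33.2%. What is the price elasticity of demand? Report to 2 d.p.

ε = %ΔQ / %ΔP = (33.2)/(-14.7) = -2.259.

-2.26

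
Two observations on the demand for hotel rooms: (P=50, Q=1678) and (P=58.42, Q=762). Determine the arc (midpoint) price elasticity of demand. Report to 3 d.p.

-4.834

ΔQ = 762 − 1678 = -916; ΔP = 58.42 − 50 = 8.42.
Midpoints: P̄ = 54.21, Q̄ = 1220.0.
ε = (ΔQ/ΔP)(P̄/Q̄) = (-916/8.42)(54.21/1220.0).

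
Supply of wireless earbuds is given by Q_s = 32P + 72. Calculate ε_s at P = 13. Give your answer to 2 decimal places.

0.85

At P = 13, Q_s = 488.
dQ_s/dP = 32.
ε_s = (dQ_s/dP)(P/Q_s) = (32)(13/488).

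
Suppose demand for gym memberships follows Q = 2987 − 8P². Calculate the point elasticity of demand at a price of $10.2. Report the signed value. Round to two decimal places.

-0.77

At P = 10.2, Q = 2154.680.
dQ/dP = −16P = -163.200.
ε = (dQ/dP)(P/Q) = (-163.200)(10.2/2154.680).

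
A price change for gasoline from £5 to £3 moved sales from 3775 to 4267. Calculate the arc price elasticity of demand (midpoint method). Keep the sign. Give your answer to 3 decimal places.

-0.245

ΔQ = 4267 − 3775 = 492; ΔP = 3 − 5 = -2.
Midpoints: P̄ = 4.00, Q̄ = 4021.0.
ε = (ΔQ/ΔP)(P̄/Q̄) = (492/-2)(4.00/4021.0).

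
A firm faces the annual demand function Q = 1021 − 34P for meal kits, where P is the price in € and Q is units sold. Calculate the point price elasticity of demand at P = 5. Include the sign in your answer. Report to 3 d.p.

At P = 5, Q = 851.
dQ/dP = −34.
ε = (dQ/dP)(P/Q) = (-34)(5/851).

-0.200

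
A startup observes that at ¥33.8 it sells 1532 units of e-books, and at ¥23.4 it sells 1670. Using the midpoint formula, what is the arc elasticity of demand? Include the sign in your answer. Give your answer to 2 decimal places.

ΔQ = 1670 − 1532 = 138; ΔP = 23.4 − 33.8 = -10.4.
Midpoints: P̄ = 28.60, Q̄ = 1601.0.
ε = (ΔQ/ΔP)(P̄/Q̄) = (138/-10.4)(28.60/1601.0).

-0.24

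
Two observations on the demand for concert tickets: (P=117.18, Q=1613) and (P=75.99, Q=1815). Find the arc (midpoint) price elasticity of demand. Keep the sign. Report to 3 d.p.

ΔQ = 1815 − 1613 = 202; ΔP = 75.99 − 117.18 = -41.19.
Midpoints: P̄ = 96.59, Q̄ = 1714.0.
ε = (ΔQ/ΔP)(P̄/Q̄) = (202/-41.19)(96.59/1714.0).

-0.276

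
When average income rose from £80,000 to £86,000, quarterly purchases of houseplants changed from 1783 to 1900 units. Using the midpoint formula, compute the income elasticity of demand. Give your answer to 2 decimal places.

ΔQ = 117, ΔI = 6000. Midpoints: Ī = 83,000, Q̄ = 1841.5.
ε_I = (ΔQ/ΔI)(Ī/Q̄) = (117/6000)(83000/1841.5).
ε_I > 0, so the good is normal.

0.88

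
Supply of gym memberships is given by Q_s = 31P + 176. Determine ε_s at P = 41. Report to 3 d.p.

At P = 41, Q_s = 1447.
dQ_s/dP = 31.
ε_s = (dQ_s/dP)(P/Q_s) = (31)(41/1447).

0.878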